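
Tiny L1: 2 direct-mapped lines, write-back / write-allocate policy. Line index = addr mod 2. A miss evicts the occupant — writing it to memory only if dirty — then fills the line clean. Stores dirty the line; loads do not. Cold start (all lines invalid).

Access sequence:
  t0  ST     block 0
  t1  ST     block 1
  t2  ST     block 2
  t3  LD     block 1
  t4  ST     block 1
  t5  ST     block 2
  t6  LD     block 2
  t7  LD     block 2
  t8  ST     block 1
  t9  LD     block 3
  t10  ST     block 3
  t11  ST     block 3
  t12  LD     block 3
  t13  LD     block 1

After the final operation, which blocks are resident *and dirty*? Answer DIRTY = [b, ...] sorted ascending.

0: W B0 → L0 miss [D]
1: W B1 → L1 miss [D]
2: W B2 → L0 miss wb→B0 [D]
3: R B1 → L1 hit [D]
4: W B1 → L1 hit [D]
5: W B2 → L0 hit [D]
6: R B2 → L0 hit [D]
7: R B2 → L0 hit [D]
8: W B1 → L1 hit [D]
9: R B3 → L1 miss wb→B1 [-]
10: W B3 → L1 hit [D]
11: W B3 → L1 hit [D]
12: R B3 → L1 hit [D]
13: R B1 → L1 miss wb→B3 [-]

DIRTY = [2]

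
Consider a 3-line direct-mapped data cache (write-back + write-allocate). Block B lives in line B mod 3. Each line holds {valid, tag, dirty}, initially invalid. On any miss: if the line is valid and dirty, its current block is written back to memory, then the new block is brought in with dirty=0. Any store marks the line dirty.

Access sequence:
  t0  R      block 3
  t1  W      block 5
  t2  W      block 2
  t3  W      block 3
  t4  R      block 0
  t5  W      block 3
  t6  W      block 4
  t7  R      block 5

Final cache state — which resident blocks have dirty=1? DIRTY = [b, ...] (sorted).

  0 | R B3 → L0 miss [-]
  1 | W B5 → L2 miss [D]
  2 | W B2 → L2 miss wb→B5 [D]
  3 | W B3 → L0 hit [D]
  4 | R B0 → L0 miss wb→B3 [-]
  5 | W B3 → L0 miss [D]
  6 | W B4 → L1 miss [D]
  7 | R B5 → L2 miss wb→B2 [-]

DIRTY = [3, 4]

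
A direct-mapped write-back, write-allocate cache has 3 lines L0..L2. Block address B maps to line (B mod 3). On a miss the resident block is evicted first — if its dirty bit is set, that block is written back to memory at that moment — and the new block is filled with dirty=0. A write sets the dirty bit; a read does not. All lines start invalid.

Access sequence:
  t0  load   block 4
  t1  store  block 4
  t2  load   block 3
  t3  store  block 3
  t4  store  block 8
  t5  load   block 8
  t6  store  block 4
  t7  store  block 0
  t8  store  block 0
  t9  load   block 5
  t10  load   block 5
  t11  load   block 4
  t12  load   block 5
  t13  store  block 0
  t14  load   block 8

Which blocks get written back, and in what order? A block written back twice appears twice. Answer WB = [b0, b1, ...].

  0 | R B4 → L1 miss [-]
  1 | W B4 → L1 hit [D]
  2 | R B3 → L0 miss [-]
  3 | W B3 → L0 hit [D]
  4 | W B8 → L2 miss [D]
  5 | R B8 → L2 hit [D]
  6 | W B4 → L1 hit [D]
  7 | W B0 → L0 miss wb→B3 [D]
  8 | W B0 → L0 hit [D]
  9 | R B5 → L2 miss wb→B8 [-]
  10 | R B5 → L2 hit [-]
  11 | R B4 → L1 hit [D]
  12 | R B5 → L2 hit [-]
  13 | W B0 → L0 hit [D]
  14 | R B8 → L2 miss [-]

WB = [3, 8]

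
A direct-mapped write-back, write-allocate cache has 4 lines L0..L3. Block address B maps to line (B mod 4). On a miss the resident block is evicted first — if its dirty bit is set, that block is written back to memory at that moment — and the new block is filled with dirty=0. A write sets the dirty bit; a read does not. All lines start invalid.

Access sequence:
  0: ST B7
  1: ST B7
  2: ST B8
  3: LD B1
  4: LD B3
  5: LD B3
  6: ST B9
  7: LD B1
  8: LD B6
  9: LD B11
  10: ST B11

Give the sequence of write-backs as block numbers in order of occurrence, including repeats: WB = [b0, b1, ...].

WB = [7, 9]

  0 | W B7 → L3 miss [D]
  1 | W B7 → L3 hit [D]
  2 | W B8 → L0 miss [D]
  3 | R B1 → L1 miss [-]
  4 | R B3 → L3 miss wb→B7 [-]
  5 | R B3 → L3 hit [-]
  6 | W B9 → L1 miss [D]
  7 | R B1 → L1 miss wb→B9 [-]
  8 | R B6 → L2 miss [-]
  9 | R B11 → L3 miss [-]
  10 | W B11 → L3 hit [D]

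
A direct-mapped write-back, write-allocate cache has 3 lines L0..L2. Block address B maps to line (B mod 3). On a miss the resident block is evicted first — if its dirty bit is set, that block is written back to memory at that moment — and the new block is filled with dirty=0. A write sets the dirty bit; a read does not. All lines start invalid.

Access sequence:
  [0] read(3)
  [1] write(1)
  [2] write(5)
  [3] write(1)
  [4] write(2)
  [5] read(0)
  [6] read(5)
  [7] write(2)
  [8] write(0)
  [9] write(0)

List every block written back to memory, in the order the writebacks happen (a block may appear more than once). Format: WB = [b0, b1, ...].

WB = [5, 2]

0: R B3 → L0 miss [-]
1: W B1 → L1 miss [D]
2: W B5 → L2 miss [D]
3: W B1 → L1 hit [D]
4: W B2 → L2 miss wb→B5 [D]
5: R B0 → L0 miss [-]
6: R B5 → L2 miss wb→B2 [-]
7: W B2 → L2 miss [D]
8: W B0 → L0 hit [D]
9: W B0 → L0 hit [D]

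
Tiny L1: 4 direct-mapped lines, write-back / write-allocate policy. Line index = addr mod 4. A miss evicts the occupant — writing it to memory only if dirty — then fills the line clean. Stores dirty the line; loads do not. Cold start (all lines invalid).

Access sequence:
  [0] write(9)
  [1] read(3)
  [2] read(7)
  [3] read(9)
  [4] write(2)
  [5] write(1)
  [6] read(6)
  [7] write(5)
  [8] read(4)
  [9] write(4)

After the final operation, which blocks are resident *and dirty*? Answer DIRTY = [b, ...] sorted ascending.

DIRTY = [4, 5]

  0 | W B9 → L1 miss [D]
  1 | R B3 → L3 miss [-]
  2 | R B7 → L3 miss [-]
  3 | R B9 → L1 hit [D]
  4 | W B2 → L2 miss [D]
  5 | W B1 → L1 miss wb→B9 [D]
  6 | R B6 → L2 miss wb→B2 [-]
  7 | W B5 → L1 miss wb→B1 [D]
  8 | R B4 → L0 miss [-]
  9 | W B4 → L0 hit [D]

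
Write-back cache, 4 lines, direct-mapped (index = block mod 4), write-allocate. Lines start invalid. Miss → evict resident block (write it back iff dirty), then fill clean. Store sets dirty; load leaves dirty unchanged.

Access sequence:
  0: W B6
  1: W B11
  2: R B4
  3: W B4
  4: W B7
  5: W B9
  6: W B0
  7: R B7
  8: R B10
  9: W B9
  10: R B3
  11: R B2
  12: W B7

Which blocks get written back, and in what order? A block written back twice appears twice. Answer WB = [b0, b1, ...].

0: W B6 → L2 miss [D]
1: W B11 → L3 miss [D]
2: R B4 → L0 miss [-]
3: W B4 → L0 hit [D]
4: W B7 → L3 miss wb→B11 [D]
5: W B9 → L1 miss [D]
6: W B0 → L0 miss wb→B4 [D]
7: R B7 → L3 hit [D]
8: R B10 → L2 miss wb→B6 [-]
9: W B9 → L1 hit [D]
10: R B3 → L3 miss wb→B7 [-]
11: R B2 → L2 miss [-]
12: W B7 → L3 miss [D]

WB = [11, 4, 6, 7]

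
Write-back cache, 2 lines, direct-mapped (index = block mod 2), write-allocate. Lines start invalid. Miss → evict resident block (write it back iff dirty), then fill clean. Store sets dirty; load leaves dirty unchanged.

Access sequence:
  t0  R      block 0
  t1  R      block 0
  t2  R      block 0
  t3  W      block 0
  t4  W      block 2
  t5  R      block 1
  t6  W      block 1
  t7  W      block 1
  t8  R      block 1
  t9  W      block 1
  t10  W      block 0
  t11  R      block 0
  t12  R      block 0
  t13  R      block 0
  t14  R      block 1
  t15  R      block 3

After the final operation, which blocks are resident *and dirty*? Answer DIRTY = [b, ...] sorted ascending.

DIRTY = [0]

0: R B0 -> L0 miss  d=-]
1: R B0 -> L0 hit  d=-]
2: R B0 -> L0 hit  d=-]
3: W B0 -> L0 hit  d=D]
4: W B2 -> L0 miss wb->B0  d=D]
5: R B1 -> L1 miss  d=-]
6: W B1 -> L1 hit  d=D]
7: W B1 -> L1 hit  d=D]
8: R B1 -> L1 hit  d=D]
9: W B1 -> L1 hit  d=D]
10: W B0 -> L0 miss wb->B2  d=D]
11: R B0 -> L0 hit  d=D]
12: R B0 -> L0 hit  d=D]
13: R B0 -> L0 hit  d=D]
14: R B1 -> L1 hit  d=D]
15: R B3 -> L1 miss wb->B1  d=-]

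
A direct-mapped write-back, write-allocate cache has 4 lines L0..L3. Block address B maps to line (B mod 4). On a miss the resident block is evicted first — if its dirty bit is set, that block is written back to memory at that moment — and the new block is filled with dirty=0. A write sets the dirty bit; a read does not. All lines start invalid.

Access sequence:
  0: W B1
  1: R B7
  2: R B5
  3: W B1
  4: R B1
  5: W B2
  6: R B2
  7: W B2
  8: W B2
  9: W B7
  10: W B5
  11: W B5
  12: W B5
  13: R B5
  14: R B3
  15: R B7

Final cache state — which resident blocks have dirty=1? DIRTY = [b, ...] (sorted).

  0 | W B1 → L1 miss [D]
  1 | R B7 → L3 miss [-]
  2 | R B5 → L1 miss wb→B1 [-]
  3 | W B1 → L1 miss [D]
  4 | R B1 → L1 hit [D]
  5 | W B2 → L2 miss [D]
  6 | R B2 → L2 hit [D]
  7 | W B2 → L2 hit [D]
  8 | W B2 → L2 hit [D]
  9 | W B7 → L3 hit [D]
  10 | W B5 → L1 miss wb→B1 [D]
  11 | W B5 → L1 hit [D]
  12 | W B5 → L1 hit [D]
  13 | R B5 → L1 hit [D]
  14 | R B3 → L3 miss wb→B7 [-]
  15 | R B7 → L3 miss [-]

DIRTY = [2, 5]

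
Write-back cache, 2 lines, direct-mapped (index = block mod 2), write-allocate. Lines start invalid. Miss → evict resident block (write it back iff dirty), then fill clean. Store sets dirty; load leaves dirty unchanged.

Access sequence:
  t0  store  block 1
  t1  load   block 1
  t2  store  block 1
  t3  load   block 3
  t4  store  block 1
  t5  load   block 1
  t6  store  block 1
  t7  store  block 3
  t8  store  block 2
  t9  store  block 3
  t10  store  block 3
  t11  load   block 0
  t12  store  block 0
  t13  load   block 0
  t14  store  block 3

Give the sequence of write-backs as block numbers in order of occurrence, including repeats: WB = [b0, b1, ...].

WB = [1, 1, 2]

0: W B1 → L1 miss [D]
1: R B1 → L1 hit [D]
2: W B1 → L1 hit [D]
3: R B3 → L1 miss wb→B1 [-]
4: W B1 → L1 miss [D]
5: R B1 → L1 hit [D]
6: W B1 → L1 hit [D]
7: W B3 → L1 miss wb→B1 [D]
8: W B2 → L0 miss [D]
9: W B3 → L1 hit [D]
10: W B3 → L1 hit [D]
11: R B0 → L0 miss wb→B2 [-]
12: W B0 → L0 hit [D]
13: R B0 → L0 hit [D]
14: W B3 → L1 hit [D]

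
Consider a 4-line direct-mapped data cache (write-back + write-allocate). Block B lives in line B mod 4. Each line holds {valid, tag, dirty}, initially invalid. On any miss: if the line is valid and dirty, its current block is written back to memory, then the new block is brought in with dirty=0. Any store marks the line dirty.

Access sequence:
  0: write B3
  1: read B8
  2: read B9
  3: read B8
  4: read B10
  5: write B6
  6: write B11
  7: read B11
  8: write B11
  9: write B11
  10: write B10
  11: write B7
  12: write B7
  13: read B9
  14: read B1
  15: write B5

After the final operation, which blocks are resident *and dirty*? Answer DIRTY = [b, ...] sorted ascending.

0: W B3 → L3 miss [D]
1: R B8 → L0 miss [-]
2: R B9 → L1 miss [-]
3: R B8 → L0 hit [-]
4: R B10 → L2 miss [-]
5: W B6 → L2 miss [D]
6: W B11 → L3 miss wb→B3 [D]
7: R B11 → L3 hit [D]
8: W B11 → L3 hit [D]
9: W B11 → L3 hit [D]
10: W B10 → L2 miss wb→B6 [D]
11: W B7 → L3 miss wb→B11 [D]
12: W B7 → L3 hit [D]
13: R B9 → L1 hit [-]
14: R B1 → L1 miss [-]
15: W B5 → L1 miss [D]

DIRTY = [5, 7, 10]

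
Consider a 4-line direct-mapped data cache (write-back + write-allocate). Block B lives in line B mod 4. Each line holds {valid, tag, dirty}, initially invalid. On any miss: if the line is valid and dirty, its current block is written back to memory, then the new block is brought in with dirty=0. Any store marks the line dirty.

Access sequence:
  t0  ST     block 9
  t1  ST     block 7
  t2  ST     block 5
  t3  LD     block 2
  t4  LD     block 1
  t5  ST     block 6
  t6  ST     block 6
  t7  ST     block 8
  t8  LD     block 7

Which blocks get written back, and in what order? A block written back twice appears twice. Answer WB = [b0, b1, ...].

WB = [9, 5]

0: W B9 → L1 miss [D]
1: W B7 → L3 miss [D]
2: W B5 → L1 miss wb→B9 [D]
3: R B2 → L2 miss [-]
4: R B1 → L1 miss wb→B5 [-]
5: W B6 → L2 miss [D]
6: W B6 → L2 hit [D]
7: W B8 → L0 miss [D]
8: R B7 → L3 hit [D]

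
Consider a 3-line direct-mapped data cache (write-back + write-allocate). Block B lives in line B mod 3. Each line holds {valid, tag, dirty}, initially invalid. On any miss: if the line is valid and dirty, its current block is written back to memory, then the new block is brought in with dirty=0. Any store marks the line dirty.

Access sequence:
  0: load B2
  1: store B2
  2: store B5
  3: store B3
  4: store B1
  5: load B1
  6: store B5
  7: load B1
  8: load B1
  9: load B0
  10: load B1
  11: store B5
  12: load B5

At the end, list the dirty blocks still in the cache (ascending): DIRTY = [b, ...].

0: R B2 → L2 miss [-]
1: W B2 → L2 hit [D]
2: W B5 → L2 miss wb→B2 [D]
3: W B3 → L0 miss [D]
4: W B1 → L1 miss [D]
5: R B1 → L1 hit [D]
6: W B5 → L2 hit [D]
7: R B1 → L1 hit [D]
8: R B1 → L1 hit [D]
9: R B0 → L0 miss wb→B3 [-]
10: R B1 → L1 hit [D]
11: W B5 → L2 hit [D]
12: R B5 → L2 hit [D]

DIRTY = [1, 5]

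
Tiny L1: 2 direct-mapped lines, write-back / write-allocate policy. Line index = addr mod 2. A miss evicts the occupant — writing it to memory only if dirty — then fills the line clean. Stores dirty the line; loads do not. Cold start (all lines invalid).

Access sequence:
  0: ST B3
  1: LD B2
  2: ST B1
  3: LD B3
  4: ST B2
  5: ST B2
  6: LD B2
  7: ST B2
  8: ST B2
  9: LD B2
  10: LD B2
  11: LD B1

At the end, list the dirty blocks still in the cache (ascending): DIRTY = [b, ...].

  0 | W B3 → L1 miss [D]
  1 | R B2 → L0 miss [-]
  2 | W B1 → L1 miss wb→B3 [D]
  3 | R B3 → L1 miss wb→B1 [-]
  4 | W B2 → L0 hit [D]
  5 | W B2 → L0 hit [D]
  6 | R B2 → L0 hit [D]
  7 | W B2 → L0 hit [D]
  8 | W B2 → L0 hit [D]
  9 | R B2 → L0 hit [D]
  10 | R B2 → L0 hit [D]
  11 | R B1 → L1 miss [-]

DIRTY = [2]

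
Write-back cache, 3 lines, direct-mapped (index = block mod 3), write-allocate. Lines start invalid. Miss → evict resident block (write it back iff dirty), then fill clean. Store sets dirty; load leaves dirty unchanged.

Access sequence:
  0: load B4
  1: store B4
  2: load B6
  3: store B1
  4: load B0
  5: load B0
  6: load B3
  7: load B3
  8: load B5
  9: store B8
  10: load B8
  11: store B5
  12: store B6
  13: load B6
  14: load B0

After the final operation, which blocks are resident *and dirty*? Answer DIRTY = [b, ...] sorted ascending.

DIRTY = [1, 5]

0: R B4 → L1 miss [-]
1: W B4 → L1 hit [D]
2: R B6 → L0 miss [-]
3: W B1 → L1 miss wb→B4 [D]
4: R B0 → L0 miss [-]
5: R B0 → L0 hit [-]
6: R B3 → L0 miss [-]
7: R B3 → L0 hit [-]
8: R B5 → L2 miss [-]
9: W B8 → L2 miss [D]
10: R B8 → L2 hit [D]
11: W B5 → L2 miss wb→B8 [D]
12: W B6 → L0 miss [D]
13: R B6 → L0 hit [D]
14: R B0 → L0 miss wb→B6 [-]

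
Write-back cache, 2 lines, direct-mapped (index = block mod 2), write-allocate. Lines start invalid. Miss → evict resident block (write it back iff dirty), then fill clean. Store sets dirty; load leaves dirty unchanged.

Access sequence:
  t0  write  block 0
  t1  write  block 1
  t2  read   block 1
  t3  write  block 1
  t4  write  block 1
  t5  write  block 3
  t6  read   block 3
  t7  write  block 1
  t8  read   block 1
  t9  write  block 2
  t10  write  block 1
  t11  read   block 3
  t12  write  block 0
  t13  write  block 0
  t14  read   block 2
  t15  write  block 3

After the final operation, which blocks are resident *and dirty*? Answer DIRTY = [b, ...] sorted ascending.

0: W B0 → L0 miss [D]
1: W B1 → L1 miss [D]
2: R B1 → L1 hit [D]
3: W B1 → L1 hit [D]
4: W B1 → L1 hit [D]
5: W B3 → L1 miss wb→B1 [D]
6: R B3 → L1 hit [D]
7: W B1 → L1 miss wb→B3 [D]
8: R B1 → L1 hit [D]
9: W B2 → L0 miss wb→B0 [D]
10: W B1 → L1 hit [D]
11: R B3 → L1 miss wb→B1 [-]
12: W B0 → L0 miss wb→B2 [D]
13: W B0 → L0 hit [D]
14: R B2 → L0 miss wb→B0 [-]
15: W B3 → L1 hit [D]

DIRTY = [3]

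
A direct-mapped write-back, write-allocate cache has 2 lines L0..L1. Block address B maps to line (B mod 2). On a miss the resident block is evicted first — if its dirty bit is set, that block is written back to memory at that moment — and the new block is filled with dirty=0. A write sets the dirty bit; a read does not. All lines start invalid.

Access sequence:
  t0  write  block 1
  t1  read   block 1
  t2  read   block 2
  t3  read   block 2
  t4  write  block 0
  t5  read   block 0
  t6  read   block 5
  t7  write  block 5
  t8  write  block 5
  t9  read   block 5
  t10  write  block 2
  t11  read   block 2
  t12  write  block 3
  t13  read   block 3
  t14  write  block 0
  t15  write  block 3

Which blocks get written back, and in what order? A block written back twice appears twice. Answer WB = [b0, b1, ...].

  0 | W B1 → L1 miss [D]
  1 | R B1 → L1 hit [D]
  2 | R B2 → L0 miss [-]
  3 | R B2 → L0 hit [-]
  4 | W B0 → L0 miss [D]
  5 | R B0 → L0 hit [D]
  6 | R B5 → L1 miss wb→B1 [-]
  7 | W B5 → L1 hit [D]
  8 | W B5 → L1 hit [D]
  9 | R B5 → L1 hit [D]
  10 | W B2 → L0 miss wb→B0 [D]
  11 | R B2 → L0 hit [D]
  12 | W B3 → L1 miss wb→B5 [D]
  13 | R B3 → L1 hit [D]
  14 | W B0 → L0 miss wb→B2 [D]
  15 | W B3 → L1 hit [D]

WB = [1, 0, 5, 2]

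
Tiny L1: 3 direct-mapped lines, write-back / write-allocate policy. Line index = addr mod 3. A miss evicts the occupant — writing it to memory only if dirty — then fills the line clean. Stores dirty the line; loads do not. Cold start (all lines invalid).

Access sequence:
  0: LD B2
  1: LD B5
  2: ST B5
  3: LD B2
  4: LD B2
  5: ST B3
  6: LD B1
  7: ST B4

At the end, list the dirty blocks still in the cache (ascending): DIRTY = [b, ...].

  0 | R B2 → L2 miss [-]
  1 | R B5 → L2 miss [-]
  2 | W B5 → L2 hit [D]
  3 | R B2 → L2 miss wb→B5 [-]
  4 | R B2 → L2 hit [-]
  5 | W B3 → L0 miss [D]
  6 | R B1 → L1 miss [-]
  7 | W B4 → L1 miss [D]

DIRTY = [3, 4]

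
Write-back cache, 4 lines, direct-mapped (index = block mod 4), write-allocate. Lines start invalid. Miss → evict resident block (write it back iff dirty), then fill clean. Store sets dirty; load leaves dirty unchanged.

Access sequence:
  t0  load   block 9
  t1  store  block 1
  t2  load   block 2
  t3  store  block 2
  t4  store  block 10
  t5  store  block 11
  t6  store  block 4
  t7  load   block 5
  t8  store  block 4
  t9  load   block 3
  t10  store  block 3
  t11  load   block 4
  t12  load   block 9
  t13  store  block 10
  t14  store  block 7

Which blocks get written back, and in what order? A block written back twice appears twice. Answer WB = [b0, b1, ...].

  0 | R B9 → L1 miss [-]
  1 | W B1 → L1 miss [D]
  2 | R B2 → L2 miss [-]
  3 | W B2 → L2 hit [D]
  4 | W B10 → L2 miss wb→B2 [D]
  5 | W B11 → L3 miss [D]
  6 | W B4 → L0 miss [D]
  7 | R B5 → L1 miss wb→B1 [-]
  8 | W B4 → L0 hit [D]
  9 | R B3 → L3 miss wb→B11 [-]
  10 | W B3 → L3 hit [D]
  11 | R B4 → L0 hit [D]
  12 | R B9 → L1 miss [-]
  13 | W B10 → L2 hit [D]
  14 | W B7 → L3 miss wb→B3 [D]

WB = [2, 1, 11, 3]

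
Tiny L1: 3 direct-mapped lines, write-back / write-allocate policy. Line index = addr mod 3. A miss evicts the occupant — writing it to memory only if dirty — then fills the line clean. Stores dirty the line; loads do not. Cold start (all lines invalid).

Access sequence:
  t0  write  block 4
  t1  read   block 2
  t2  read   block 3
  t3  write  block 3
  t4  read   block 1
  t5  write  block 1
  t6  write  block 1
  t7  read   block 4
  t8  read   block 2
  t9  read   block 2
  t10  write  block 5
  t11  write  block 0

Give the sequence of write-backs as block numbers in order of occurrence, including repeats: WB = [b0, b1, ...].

0: W B4 -> L1 miss  d=D]
1: R B2 -> L2 miss  d=-]
2: R B3 -> L0 miss  d=-]
3: W B3 -> L0 hit  d=D]
4: R B1 -> L1 miss wb->B4  d=-]
5: W B1 -> L1 hit  d=D]
6: W B1 -> L1 hit  d=D]
7: R B4 -> L1 miss wb->B1  d=-]
8: R B2 -> L2 hit  d=-]
9: R B2 -> L2 hit  d=-]
10: W B5 -> L2 miss  d=D]
11: W B0 -> L0 miss wb->B3  d=D]

WB = [4, 1, 3]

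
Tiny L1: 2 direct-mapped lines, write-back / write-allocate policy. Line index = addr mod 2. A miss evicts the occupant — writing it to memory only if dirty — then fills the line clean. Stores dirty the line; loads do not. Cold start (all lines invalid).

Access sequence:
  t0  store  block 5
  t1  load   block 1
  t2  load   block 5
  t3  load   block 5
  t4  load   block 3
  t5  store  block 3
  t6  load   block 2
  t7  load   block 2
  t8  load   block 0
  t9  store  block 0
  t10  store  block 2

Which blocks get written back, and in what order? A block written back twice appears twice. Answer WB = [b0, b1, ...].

0: W B5 → L1 miss [D]
1: R B1 → L1 miss wb→B5 [-]
2: R B5 → L1 miss [-]
3: R B5 → L1 hit [-]
4: R B3 → L1 miss [-]
5: W B3 → L1 hit [D]
6: R B2 → L0 miss [-]
7: R B2 → L0 hit [-]
8: R B0 → L0 miss [-]
9: W B0 → L0 hit [D]
10: W B2 → L0 miss wb→B0 [D]

WB = [5, 0]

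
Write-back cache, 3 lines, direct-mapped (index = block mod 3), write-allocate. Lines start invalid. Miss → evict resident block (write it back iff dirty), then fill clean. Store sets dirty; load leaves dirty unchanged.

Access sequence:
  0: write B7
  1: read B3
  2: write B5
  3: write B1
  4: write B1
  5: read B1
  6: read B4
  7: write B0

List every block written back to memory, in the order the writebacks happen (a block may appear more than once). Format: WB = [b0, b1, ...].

WB = [7, 1]

0: W B7 → L1 miss [D]
1: R B3 → L0 miss [-]
2: W B5 → L2 miss [D]
3: W B1 → L1 miss wb→B7 [D]
4: W B1 → L1 hit [D]
5: R B1 → L1 hit [D]
6: R B4 → L1 miss wb→B1 [-]
7: W B0 → L0 miss [D]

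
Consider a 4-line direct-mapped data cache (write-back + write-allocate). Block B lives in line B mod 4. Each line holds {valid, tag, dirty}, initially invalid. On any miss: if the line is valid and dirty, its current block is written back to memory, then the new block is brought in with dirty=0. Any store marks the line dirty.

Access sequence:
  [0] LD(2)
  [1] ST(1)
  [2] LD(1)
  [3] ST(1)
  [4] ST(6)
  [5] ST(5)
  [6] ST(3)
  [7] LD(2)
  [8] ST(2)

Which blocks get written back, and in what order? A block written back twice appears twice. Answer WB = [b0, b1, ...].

WB = [1, 6]

0: R B2 → L2 miss [-]
1: W B1 → L1 miss [D]
2: R B1 → L1 hit [D]
3: W B1 → L1 hit [D]
4: W B6 → L2 miss [D]
5: W B5 → L1 miss wb→B1 [D]
6: W B3 → L3 miss [D]
7: R B2 → L2 miss wb→B6 [-]
8: W B2 → L2 hit [D]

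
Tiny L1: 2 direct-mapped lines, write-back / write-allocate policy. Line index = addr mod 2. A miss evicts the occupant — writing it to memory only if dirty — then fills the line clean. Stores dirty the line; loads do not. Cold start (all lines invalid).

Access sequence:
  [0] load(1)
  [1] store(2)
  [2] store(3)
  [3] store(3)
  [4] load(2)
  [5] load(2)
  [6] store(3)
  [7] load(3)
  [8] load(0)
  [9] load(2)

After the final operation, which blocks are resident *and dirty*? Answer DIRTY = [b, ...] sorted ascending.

  0 | R B1 → L1 miss [-]
  1 | W B2 → L0 miss [D]
  2 | W B3 → L1 miss [D]
  3 | W B3 → L1 hit [D]
  4 | R B2 → L0 hit [D]
  5 | R B2 → L0 hit [D]
  6 | W B3 → L1 hit [D]
  7 | R B3 → L1 hit [D]
  8 | R B0 → L0 miss wb→B2 [-]
  9 | R B2 → L0 miss [-]

DIRTY = [3]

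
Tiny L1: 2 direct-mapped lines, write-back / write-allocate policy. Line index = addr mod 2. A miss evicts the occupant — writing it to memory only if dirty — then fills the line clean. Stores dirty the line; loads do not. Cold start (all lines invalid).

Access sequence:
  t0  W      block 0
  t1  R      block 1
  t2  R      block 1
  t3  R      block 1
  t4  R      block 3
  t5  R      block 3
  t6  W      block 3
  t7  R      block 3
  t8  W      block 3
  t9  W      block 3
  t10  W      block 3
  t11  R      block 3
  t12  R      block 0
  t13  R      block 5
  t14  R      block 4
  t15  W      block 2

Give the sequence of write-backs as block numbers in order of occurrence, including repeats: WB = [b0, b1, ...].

0: W B0 → L0 miss [D]
1: R B1 → L1 miss [-]
2: R B1 → L1 hit [-]
3: R B1 → L1 hit [-]
4: R B3 → L1 miss [-]
5: R B3 → L1 hit [-]
6: W B3 → L1 hit [D]
7: R B3 → L1 hit [D]
8: W B3 → L1 hit [D]
9: W B3 → L1 hit [D]
10: W B3 → L1 hit [D]
11: R B3 → L1 hit [D]
12: R B0 → L0 hit [D]
13: R B5 → L1 miss wb→B3 [-]
14: R B4 → L0 miss wb→B0 [-]
15: W B2 → L0 miss [D]

WB = [3, 0]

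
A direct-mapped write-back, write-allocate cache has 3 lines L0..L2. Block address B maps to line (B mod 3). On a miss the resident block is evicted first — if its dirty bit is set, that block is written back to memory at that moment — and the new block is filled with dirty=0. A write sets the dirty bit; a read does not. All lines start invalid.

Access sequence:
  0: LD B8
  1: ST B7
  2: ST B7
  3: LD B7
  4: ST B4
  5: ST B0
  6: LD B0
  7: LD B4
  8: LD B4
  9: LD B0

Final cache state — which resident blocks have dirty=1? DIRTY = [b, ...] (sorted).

DIRTY = [0, 4]

  0 | R B8 → L2 miss [-]
  1 | W B7 → L1 miss [D]
  2 | W B7 → L1 hit [D]
  3 | R B7 → L1 hit [D]
  4 | W B4 → L1 miss wb→B7 [D]
  5 | W B0 → L0 miss [D]
  6 | R B0 → L0 hit [D]
  7 | R B4 → L1 hit [D]
  8 | R B4 → L1 hit [D]
  9 | R B0 → L0 hit [D]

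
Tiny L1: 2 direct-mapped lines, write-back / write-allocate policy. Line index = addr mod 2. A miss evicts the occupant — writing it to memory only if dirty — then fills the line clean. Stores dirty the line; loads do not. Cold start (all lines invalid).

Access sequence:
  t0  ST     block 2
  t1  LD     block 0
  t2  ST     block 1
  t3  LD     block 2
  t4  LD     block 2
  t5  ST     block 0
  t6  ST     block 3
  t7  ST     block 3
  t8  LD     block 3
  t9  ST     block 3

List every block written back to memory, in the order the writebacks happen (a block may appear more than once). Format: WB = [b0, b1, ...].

WB = [2, 1]

  0 | W B2 → L0 miss [D]
  1 | R B0 → L0 miss wb→B2 [-]
  2 | W B1 → L1 miss [D]
  3 | R B2 → L0 miss [-]
  4 | R B2 → L0 hit [-]
  5 | W B0 → L0 miss [D]
  6 | W B3 → L1 miss wb→B1 [D]
  7 | W B3 → L1 hit [D]
  8 | R B3 → L1 hit [D]
  9 | W B3 → L1 hit [D]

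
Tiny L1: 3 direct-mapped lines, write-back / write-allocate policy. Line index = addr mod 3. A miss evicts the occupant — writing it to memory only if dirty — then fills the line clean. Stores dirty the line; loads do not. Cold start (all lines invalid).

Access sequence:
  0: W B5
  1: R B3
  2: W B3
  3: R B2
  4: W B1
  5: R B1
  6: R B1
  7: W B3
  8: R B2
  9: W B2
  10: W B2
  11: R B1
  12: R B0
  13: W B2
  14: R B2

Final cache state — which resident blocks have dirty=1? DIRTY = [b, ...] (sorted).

DIRTY = [1, 2]

0: W B5 -> L2 miss  d=D]
1: R B3 -> L0 miss  d=-]
2: W B3 -> L0 hit  d=D]
3: R B2 -> L2 miss wb->B5  d=-]
4: W B1 -> L1 miss  d=D]
5: R B1 -> L1 hit  d=D]
6: R B1 -> L1 hit  d=D]
7: W B3 -> L0 hit  d=D]
8: R B2 -> L2 hit  d=-]
9: W B2 -> L2 hit  d=D]
10: W B2 -> L2 hit  d=D]
11: R B1 -> L1 hit  d=D]
12: R B0 -> L0 miss wb->B3  d=-]
13: W B2 -> L2 hit  d=D]
14: R B2 -> L2 hit  d=D]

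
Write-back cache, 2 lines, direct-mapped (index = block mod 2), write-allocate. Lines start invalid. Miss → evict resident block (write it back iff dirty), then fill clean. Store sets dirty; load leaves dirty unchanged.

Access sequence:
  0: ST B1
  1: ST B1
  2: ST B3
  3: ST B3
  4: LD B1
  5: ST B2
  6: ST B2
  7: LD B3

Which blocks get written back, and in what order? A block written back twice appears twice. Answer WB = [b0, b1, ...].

  0 | W B1 → L1 miss [D]
  1 | W B1 → L1 hit [D]
  2 | W B3 → L1 miss wb→B1 [D]
  3 | W B3 → L1 hit [D]
  4 | R B1 → L1 miss wb→B3 [-]
  5 | W B2 → L0 miss [D]
  6 | W B2 → L0 hit [D]
  7 | R B3 → L1 miss [-]

WB = [1, 3]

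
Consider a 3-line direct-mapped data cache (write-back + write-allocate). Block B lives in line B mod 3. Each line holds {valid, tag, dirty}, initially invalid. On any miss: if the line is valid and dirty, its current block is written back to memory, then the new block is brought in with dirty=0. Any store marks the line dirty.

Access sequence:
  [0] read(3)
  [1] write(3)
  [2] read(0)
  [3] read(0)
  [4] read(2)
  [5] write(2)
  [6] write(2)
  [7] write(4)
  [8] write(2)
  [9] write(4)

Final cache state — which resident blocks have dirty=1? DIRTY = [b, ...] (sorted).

  0 | R B3 → L0 miss [-]
  1 | W B3 → L0 hit [D]
  2 | R B0 → L0 miss wb→B3 [-]
  3 | R B0 → L0 hit [-]
  4 | R B2 → L2 miss [-]
  5 | W B2 → L2 hit [D]
  6 | W B2 → L2 hit [D]
  7 | W B4 → L1 miss [D]
  8 | W B2 → L2 hit [D]
  9 | W B4 → L1 hit [D]

DIRTY = [2, 4]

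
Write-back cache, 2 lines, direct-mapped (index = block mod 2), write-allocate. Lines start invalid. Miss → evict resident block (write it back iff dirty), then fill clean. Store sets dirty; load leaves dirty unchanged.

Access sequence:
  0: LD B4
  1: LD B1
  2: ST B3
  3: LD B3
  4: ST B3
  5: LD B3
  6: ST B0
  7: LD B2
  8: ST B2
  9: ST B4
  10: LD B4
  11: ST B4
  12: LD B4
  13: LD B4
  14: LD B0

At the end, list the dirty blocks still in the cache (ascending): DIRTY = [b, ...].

  0 | R B4 → L0 miss [-]
  1 | R B1 → L1 miss [-]
  2 | W B3 → L1 miss [D]
  3 | R B3 → L1 hit [D]
  4 | W B3 → L1 hit [D]
  5 | R B3 → L1 hit [D]
  6 | W B0 → L0 miss [D]
  7 | R B2 → L0 miss wb→B0 [-]
  8 | W B2 → L0 hit [D]
  9 | W B4 → L0 miss wb→B2 [D]
  10 | R B4 → L0 hit [D]
  11 | W B4 → L0 hit [D]
  12 | R B4 → L0 hit [D]
  13 | R B4 → L0 hit [D]
  14 | R B0 → L0 miss wb→B4 [-]

DIRTY = [3]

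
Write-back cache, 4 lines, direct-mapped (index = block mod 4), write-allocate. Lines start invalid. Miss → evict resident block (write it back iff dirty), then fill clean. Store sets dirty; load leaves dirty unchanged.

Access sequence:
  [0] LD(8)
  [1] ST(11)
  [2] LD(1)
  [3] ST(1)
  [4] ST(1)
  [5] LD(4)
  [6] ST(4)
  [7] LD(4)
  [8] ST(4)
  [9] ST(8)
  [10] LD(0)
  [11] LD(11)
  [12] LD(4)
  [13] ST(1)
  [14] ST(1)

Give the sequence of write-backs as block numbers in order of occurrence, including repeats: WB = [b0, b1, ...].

0: R B8 -> L0 miss  d=-]
1: W B11 -> L3 miss  d=D]
2: R B1 -> L1 miss  d=-]
3: W B1 -> L1 hit  d=D]
4: W B1 -> L1 hit  d=D]
5: R B4 -> L0 miss  d=-]
6: W B4 -> L0 hit  d=D]
7: R B4 -> L0 hit  d=D]
8: W B4 -> L0 hit  d=D]
9: W B8 -> L0 miss wb->B4  d=D]
10: R B0 -> L0 miss wb->B8  d=-]
11: R B11 -> L3 hit  d=D]
12: R B4 -> L0 miss  d=-]
13: W B1 -> L1 hit  d=D]
14: W B1 -> L1 hit  d=D]

WB = [4, 8]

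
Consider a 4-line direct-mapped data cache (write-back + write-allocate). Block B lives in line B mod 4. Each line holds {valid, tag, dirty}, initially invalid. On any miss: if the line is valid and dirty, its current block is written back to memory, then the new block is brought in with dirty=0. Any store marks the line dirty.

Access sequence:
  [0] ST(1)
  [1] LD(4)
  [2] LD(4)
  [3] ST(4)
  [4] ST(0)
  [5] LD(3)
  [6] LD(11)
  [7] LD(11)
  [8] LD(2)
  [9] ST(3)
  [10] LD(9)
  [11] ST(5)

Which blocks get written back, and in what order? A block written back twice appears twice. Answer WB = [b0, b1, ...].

WB = [4, 1]

  0 | W B1 → L1 miss [D]
  1 | R B4 → L0 miss [-]
  2 | R B4 → L0 hit [-]
  3 | W B4 → L0 hit [D]
  4 | W B0 → L0 miss wb→B4 [D]
  5 | R B3 → L3 miss [-]
  6 | R B11 → L3 miss [-]
  7 | R B11 → L3 hit [-]
  8 | R B2 → L2 miss [-]
  9 | W B3 → L3 miss [D]
  10 | R B9 → L1 miss wb→B1 [-]
  11 | W B5 → L1 miss [D]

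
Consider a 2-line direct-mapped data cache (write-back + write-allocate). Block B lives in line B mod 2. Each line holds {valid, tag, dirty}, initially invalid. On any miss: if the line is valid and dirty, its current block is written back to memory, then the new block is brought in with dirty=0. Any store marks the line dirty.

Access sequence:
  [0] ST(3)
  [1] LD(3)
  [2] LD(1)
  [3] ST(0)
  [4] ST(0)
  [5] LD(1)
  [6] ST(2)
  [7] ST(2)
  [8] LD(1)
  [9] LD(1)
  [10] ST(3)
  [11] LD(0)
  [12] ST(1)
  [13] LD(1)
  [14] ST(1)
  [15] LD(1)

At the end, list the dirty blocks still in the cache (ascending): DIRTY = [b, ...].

DIRTY = [1]

0: W B3 -> L1 miss  d=D]
1: R B3 -> L1 hit  d=D]
2: R B1 -> L1 miss wb->B3  d=-]
3: W B0 -> L0 miss  d=D]
4: W B0 -> L0 hit  d=D]
5: R B1 -> L1 hit  d=-]
6: W B2 -> L0 miss wb->B0  d=D]
7: W B2 -> L0 hit  d=D]
8: R B1 -> L1 hit  d=-]
9: R B1 -> L1 hit  d=-]
10: W B3 -> L1 miss  d=D]
11: R B0 -> L0 miss wb->B2  d=-]
12: W B1 -> L1 miss wb->B3  d=D]
13: R B1 -> L1 hit  d=D]
14: W B1 -> L1 hit  d=D]
15: R B1 -> L1 hit  d=D]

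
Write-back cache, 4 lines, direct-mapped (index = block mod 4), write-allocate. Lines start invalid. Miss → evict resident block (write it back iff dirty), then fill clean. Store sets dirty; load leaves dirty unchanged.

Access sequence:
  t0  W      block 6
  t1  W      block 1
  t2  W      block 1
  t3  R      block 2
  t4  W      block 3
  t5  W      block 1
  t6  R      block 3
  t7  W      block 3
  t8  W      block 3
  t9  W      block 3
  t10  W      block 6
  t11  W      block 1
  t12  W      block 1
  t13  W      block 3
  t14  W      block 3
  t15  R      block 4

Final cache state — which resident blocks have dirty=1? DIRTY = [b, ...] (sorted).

0: W B6 → L2 miss [D]
1: W B1 → L1 miss [D]
2: W B1 → L1 hit [D]
3: R B2 → L2 miss wb→B6 [-]
4: W B3 → L3 miss [D]
5: W B1 → L1 hit [D]
6: R B3 → L3 hit [D]
7: W B3 → L3 hit [D]
8: W B3 → L3 hit [D]
9: W B3 → L3 hit [D]
10: W B6 → L2 miss [D]
11: W B1 → L1 hit [D]
12: W B1 → L1 hit [D]
13: W B3 → L3 hit [D]
14: W B3 → L3 hit [D]
15: R B4 → L0 miss [-]

DIRTY = [1, 3, 6]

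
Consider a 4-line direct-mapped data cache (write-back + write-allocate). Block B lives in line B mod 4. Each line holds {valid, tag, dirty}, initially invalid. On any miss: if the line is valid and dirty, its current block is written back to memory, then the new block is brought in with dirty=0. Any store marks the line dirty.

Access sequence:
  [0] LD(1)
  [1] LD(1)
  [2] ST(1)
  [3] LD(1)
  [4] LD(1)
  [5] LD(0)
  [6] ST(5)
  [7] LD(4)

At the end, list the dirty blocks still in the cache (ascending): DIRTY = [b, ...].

DIRTY = [5]

0: R B1 → L1 miss [-]
1: R B1 → L1 hit [-]
2: W B1 → L1 hit [D]
3: R B1 → L1 hit [D]
4: R B1 → L1 hit [D]
5: R B0 → L0 miss [-]
6: W B5 → L1 miss wb→B1 [D]
7: R B4 → L0 miss [-]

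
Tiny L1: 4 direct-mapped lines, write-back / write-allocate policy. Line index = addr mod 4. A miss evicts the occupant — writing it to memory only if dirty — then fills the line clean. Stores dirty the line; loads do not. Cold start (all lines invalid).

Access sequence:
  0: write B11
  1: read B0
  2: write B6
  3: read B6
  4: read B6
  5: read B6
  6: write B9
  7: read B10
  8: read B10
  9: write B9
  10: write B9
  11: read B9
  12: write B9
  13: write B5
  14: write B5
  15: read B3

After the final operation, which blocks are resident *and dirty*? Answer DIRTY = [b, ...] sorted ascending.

  0 | W B11 → L3 miss [D]
  1 | R B0 → L0 miss [-]
  2 | W B6 → L2 miss [D]
  3 | R B6 → L2 hit [D]
  4 | R B6 → L2 hit [D]
  5 | R B6 → L2 hit [D]
  6 | W B9 → L1 miss [D]
  7 | R B10 → L2 miss wb→B6 [-]
  8 | R B10 → L2 hit [-]
  9 | W B9 → L1 hit [D]
  10 | W B9 → L1 hit [D]
  11 | R B9 → L1 hit [D]
  12 | W B9 → L1 hit [D]
  13 | W B5 → L1 miss wb→B9 [D]
  14 | W B5 → L1 hit [D]
  15 | R B3 → L3 miss wb→B11 [-]

DIRTY = [5]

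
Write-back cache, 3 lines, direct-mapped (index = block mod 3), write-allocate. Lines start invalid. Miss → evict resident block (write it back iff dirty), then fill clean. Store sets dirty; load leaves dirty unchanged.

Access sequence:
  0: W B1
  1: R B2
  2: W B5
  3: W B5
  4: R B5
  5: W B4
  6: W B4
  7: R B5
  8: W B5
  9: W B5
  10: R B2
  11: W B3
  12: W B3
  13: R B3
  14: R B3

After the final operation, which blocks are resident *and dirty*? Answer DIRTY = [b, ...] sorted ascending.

DIRTY = [3, 4]

  0 | W B1 → L1 miss [D]
  1 | R B2 → L2 miss [-]
  2 | W B5 → L2 miss [D]
  3 | W B5 → L2 hit [D]
  4 | R B5 → L2 hit [D]
  5 | W B4 → L1 miss wb→B1 [D]
  6 | W B4 → L1 hit [D]
  7 | R B5 → L2 hit [D]
  8 | W B5 → L2 hit [D]
  9 | W B5 → L2 hit [D]
  10 | R B2 → L2 miss wb→B5 [-]
  11 | W B3 → L0 miss [D]
  12 | W B3 → L0 hit [D]
  13 | R B3 → L0 hit [D]
  14 | R B3 → L0 hit [D]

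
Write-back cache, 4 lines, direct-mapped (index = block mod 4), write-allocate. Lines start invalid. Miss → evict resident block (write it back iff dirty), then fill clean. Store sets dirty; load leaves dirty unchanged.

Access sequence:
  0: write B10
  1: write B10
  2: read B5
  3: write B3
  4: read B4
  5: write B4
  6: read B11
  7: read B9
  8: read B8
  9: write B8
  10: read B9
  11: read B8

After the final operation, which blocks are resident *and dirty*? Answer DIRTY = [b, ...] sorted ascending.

DIRTY = [8, 10]

0: W B10 → L2 miss [D]
1: W B10 → L2 hit [D]
2: R B5 → L1 miss [-]
3: W B3 → L3 miss [D]
4: R B4 → L0 miss [-]
5: W B4 → L0 hit [D]
6: R B11 → L3 miss wb→B3 [-]
7: R B9 → L1 miss [-]
8: R B8 → L0 miss wb→B4 [-]
9: W B8 → L0 hit [D]
10: R B9 → L1 hit [-]
11: R B8 → L0 hit [D]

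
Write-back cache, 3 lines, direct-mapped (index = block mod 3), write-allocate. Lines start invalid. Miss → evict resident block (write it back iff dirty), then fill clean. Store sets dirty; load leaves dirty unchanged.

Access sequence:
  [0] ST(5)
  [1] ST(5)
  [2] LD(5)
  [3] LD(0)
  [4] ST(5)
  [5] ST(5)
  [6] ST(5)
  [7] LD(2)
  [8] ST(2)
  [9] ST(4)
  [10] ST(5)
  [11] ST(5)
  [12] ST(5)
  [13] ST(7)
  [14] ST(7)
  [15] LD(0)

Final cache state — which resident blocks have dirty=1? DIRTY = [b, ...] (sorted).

DIRTY = [5, 7]

0: W B5 -> L2 miss  d=D]
1: W B5 -> L2 hit  d=D]
2: R B5 -> L2 hit  d=D]
3: R B0 -> L0 miss  d=-]
4: W B5 -> L2 hit  d=D]
5: W B5 -> L2 hit  d=D]
6: W B5 -> L2 hit  d=D]
7: R B2 -> L2 miss wb->B5  d=-]
8: W B2 -> L2 hit  d=D]
9: W B4 -> L1 miss  d=D]
10: W B5 -> L2 miss wb->B2  d=D]
11: W B5 -> L2 hit  d=D]
12: W B5 -> L2 hit  d=D]
13: W B7 -> L1 miss wb->B4  d=D]
14: W B7 -> L1 hit  d=D]
15: R B0 -> L0 hit  d=-]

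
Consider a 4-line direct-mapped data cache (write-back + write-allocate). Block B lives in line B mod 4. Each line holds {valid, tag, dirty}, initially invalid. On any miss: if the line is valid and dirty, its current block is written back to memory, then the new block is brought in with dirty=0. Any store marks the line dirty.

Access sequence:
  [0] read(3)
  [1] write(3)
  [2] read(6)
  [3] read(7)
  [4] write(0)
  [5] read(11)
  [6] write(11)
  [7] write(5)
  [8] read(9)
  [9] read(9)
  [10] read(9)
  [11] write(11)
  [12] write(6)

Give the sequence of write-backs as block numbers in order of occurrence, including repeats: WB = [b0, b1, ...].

WB = [3, 5]

  0 | R B3 → L3 miss [-]
  1 | W B3 → L3 hit [D]
  2 | R B6 → L2 miss [-]
  3 | R B7 → L3 miss wb→B3 [-]
  4 | W B0 → L0 miss [D]
  5 | R B11 → L3 miss [-]
  6 | W B11 → L3 hit [D]
  7 | W B5 → L1 miss [D]
  8 | R B9 → L1 miss wb→B5 [-]
  9 | R B9 → L1 hit [-]
  10 | R B9 → L1 hit [-]
  11 | W B11 → L3 hit [D]
  12 | W B6 → L2 hit [D]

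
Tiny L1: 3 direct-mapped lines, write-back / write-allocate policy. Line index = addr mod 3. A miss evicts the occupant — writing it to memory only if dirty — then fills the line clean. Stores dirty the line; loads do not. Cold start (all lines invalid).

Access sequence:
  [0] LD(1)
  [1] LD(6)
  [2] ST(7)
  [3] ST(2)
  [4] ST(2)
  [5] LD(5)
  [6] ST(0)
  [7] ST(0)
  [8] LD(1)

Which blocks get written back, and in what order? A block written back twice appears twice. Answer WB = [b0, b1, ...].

0: R B1 → L1 miss [-]
1: R B6 → L0 miss [-]
2: W B7 → L1 miss [D]
3: W B2 → L2 miss [D]
4: W B2 → L2 hit [D]
5: R B5 → L2 miss wb→B2 [-]
6: W B0 → L0 miss [D]
7: W B0 → L0 hit [D]
8: R B1 → L1 miss wb→B7 [-]

WB = [2, 7]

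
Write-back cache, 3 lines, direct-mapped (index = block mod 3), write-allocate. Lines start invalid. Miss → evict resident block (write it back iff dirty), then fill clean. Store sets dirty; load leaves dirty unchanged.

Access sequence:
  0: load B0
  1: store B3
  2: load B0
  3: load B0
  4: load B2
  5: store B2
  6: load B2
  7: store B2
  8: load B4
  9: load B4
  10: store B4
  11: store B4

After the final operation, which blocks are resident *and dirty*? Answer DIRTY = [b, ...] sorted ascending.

DIRTY = [2, 4]

  0 | R B0 → L0 miss [-]
  1 | W B3 → L0 miss [D]
  2 | R B0 → L0 miss wb→B3 [-]
  3 | R B0 → L0 hit [-]
  4 | R B2 → L2 miss [-]
  5 | W B2 → L2 hit [D]
  6 | R B2 → L2 hit [D]
  7 | W B2 → L2 hit [D]
  8 | R B4 → L1 miss [-]
  9 | R B4 → L1 hit [-]
  10 | W B4 → L1 hit [D]
  11 | W B4 → L1 hit [D]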